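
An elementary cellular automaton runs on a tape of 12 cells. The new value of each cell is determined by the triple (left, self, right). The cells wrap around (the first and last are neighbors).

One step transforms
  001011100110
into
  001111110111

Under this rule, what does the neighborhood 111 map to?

At position 5 the neighborhood is 111; the next row has 1 there.

1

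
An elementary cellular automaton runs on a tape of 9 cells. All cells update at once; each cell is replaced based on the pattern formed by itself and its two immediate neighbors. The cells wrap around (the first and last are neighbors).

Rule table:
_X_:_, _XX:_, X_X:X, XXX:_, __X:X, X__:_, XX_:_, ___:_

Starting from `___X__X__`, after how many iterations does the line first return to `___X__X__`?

__X__X___
_X__X____
X__X_____
__X_____X
_X_____X_
X_____X__
_____X__X
____X__X_
___X__X__

9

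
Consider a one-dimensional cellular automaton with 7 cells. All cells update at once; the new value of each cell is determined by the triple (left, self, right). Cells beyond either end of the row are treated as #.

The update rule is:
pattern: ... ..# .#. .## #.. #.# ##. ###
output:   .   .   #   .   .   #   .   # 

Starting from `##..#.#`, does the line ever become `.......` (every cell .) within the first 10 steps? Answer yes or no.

yes

#...##.
......#
.......
all cells are . at step 3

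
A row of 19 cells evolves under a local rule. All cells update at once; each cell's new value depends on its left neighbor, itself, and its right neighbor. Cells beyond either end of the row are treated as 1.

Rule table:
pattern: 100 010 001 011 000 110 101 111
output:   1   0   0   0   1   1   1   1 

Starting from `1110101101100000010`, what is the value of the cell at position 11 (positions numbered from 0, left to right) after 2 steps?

1

1111010110111111001
1111101011011111100
position 11 holds 1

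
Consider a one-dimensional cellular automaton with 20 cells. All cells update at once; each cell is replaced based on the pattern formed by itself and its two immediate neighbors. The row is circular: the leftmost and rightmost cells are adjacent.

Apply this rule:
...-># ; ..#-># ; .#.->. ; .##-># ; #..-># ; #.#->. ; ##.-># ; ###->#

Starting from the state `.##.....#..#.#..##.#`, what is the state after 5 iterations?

.#######.##...####..
########.###########
########.###########  (fixed point — unchanged through iteration 5)

########.###########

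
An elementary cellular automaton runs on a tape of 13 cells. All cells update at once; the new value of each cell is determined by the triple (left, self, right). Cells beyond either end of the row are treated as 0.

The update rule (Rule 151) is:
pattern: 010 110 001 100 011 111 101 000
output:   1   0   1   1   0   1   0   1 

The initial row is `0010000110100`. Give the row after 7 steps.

step 1: 1111111000111
step 2: 0111110111010
step 3: 1011100010011
step 4: 1001011111100
step 5: 1111001111011
step 6: 0110110110000
step 7: 1000000001111

1000000001111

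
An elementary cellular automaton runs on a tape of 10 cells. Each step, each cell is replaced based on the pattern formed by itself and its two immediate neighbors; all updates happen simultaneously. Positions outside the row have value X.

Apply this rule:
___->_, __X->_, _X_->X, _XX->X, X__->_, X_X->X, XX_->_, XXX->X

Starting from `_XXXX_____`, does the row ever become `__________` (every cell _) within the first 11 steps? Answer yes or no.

yes

XXXX______
XXX_______
XX________
X_________
__________
all cells are _ at step 5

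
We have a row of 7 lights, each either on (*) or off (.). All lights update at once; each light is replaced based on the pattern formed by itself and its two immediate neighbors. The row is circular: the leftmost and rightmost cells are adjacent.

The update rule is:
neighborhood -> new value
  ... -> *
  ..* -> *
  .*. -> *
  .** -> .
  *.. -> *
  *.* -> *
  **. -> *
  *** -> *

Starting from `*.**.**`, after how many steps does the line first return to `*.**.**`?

7

**.**.*
***.**.
.***.**
*.***.*
**.***.
.**.***
*.**.**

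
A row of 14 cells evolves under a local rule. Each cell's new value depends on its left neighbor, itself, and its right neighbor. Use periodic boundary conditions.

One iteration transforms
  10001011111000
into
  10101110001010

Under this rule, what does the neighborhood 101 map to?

At position 5 the neighborhood is 101; the next row has 1 there.

1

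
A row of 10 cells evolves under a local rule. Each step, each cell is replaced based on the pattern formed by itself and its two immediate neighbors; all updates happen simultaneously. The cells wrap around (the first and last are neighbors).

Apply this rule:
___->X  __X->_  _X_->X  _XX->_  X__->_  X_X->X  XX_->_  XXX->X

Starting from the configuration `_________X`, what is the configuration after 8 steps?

_XXXXXXX_X
X_XXXXX_XX
_X_XXX_X_X
XXX_X_XXXX
XX_XXX_XXX
X_X_X_X_XX
_XXXXXXX_X  (repeats step 1; period 6)
step 8: X_XXXXX_XX

X_XXXXX_XX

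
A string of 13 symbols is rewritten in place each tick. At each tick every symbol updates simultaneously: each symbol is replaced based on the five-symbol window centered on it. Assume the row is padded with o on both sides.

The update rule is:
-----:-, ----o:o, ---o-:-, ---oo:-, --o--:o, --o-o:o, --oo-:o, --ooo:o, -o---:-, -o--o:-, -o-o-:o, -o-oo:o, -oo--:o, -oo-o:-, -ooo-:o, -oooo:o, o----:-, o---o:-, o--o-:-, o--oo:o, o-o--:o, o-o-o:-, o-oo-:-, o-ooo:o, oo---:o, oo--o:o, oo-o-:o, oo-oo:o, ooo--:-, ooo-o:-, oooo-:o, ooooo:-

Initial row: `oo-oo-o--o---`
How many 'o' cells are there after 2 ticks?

tick 1: o-o--oo--o---
tick 2: -oo-oooo-o---
count of o: 7

7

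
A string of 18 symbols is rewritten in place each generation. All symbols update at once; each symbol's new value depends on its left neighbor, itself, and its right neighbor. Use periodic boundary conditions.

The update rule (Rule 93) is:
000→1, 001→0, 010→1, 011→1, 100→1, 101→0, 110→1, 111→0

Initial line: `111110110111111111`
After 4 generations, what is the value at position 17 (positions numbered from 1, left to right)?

000010110100000000
111010110111111111
001010110100000000
101010110111111111
position 17 holds 1

1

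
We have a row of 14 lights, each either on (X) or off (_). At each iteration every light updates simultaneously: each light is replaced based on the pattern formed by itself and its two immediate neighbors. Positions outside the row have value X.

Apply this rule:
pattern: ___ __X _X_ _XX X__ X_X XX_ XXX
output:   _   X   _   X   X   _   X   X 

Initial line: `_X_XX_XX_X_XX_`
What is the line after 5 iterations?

X_XXX_XXX_XXX_

___XX_XX___XX_
X_XXX_XXX_XXX_
X_XXX_XXX_XXX_  (fixed point — unchanged through iteration 5)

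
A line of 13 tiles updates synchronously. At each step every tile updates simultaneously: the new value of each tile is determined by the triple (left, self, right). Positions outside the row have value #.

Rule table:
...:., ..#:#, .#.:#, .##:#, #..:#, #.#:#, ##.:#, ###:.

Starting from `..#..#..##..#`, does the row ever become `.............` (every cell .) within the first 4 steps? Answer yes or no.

yes

#############
.............
all cells are . at step 2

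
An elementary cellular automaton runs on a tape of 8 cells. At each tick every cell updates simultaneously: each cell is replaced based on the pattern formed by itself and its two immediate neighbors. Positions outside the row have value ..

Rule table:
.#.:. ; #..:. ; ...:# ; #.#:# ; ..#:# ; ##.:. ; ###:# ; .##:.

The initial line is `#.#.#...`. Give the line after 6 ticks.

tick 1: .#.#..##
tick 2: #.#..#..
tick 3: .#..#..#
tick 4: #..#..#.
tick 5: ..#..#..
tick 6: ##..#..#

##..#..#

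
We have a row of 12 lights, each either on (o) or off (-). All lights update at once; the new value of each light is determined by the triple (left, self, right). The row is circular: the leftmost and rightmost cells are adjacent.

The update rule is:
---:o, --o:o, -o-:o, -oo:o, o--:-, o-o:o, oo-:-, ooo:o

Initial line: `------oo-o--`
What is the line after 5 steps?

step 1: ooooooo-oo-o
step 2: oooooo-oo-oo
step 3: ooooo-oo-ooo
step 4: oooo-oo-oooo
step 5: ooo-oo-ooooo

ooo-oo-ooooo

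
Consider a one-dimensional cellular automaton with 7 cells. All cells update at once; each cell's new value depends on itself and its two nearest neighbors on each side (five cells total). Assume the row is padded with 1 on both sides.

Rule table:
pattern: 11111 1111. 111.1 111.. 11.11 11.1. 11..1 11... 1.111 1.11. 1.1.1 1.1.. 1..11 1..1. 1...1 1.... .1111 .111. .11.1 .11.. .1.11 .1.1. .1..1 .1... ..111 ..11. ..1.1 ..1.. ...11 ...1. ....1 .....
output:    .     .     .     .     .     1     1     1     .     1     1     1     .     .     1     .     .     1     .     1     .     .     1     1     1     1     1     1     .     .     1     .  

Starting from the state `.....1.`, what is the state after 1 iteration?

1..1.1.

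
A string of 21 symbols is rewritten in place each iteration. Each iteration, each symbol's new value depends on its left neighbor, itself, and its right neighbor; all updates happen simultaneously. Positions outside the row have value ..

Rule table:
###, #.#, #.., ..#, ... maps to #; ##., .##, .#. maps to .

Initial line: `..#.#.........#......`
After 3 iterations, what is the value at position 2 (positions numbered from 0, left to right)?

.

iteration 1: ##.#.#########.######
iteration 2: ..#.#.#######.#.####.
iteration 3: ##.#.#.#####.#.#.##.#
position 2 holds .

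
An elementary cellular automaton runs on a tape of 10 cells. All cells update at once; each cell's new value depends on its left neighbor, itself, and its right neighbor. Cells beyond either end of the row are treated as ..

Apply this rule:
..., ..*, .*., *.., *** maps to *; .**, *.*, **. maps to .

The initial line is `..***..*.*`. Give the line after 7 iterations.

***.**.***

**.*.***.*
...*..*..*
**********
.********.
*.******.*
*..****..*
***.**.***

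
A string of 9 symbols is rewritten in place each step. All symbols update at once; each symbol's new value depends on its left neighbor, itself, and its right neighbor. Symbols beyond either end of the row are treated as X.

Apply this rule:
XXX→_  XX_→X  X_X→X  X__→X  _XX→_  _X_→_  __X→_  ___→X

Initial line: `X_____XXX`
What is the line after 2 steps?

____XXXX_

XXXXX____
____XXXX_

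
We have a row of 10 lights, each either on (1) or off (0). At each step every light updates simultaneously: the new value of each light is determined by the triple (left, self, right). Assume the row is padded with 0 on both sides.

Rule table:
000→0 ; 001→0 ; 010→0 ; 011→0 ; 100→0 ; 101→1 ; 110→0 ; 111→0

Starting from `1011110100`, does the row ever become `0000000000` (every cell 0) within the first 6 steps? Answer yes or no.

step 1: 0100001000
step 2: 0000000000
all cells are 0 at step 2

yes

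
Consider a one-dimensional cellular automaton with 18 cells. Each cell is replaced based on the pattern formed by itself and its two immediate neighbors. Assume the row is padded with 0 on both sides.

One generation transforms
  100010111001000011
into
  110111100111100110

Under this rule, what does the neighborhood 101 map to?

At position 5 the neighborhood is 101; the next row has 1 there.

1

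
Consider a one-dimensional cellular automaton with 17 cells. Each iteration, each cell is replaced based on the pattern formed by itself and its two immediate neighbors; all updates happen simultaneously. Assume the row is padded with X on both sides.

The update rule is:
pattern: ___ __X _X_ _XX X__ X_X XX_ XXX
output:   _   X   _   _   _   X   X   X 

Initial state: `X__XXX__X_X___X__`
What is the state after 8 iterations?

XXXXXXX__X_X_X_X_

X_X_XX_X_X___X__X
XX_X_XX_X___X__X_
XXX_X_XX___X__X_X
XXXX_X_X__X__X_X_
XXXXX_X__X__X_X_X
XXXXXX__X__X_X_X_
XXXXXX_X__X_X_X_X
XXXXXXX__X_X_X_X_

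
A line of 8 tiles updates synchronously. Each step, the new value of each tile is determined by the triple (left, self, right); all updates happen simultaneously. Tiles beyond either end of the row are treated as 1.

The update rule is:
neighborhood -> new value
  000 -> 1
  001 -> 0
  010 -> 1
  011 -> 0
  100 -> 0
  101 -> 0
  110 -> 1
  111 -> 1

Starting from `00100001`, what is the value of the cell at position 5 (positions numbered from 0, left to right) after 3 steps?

00101100
00100100
00100100
position 5 holds 1

1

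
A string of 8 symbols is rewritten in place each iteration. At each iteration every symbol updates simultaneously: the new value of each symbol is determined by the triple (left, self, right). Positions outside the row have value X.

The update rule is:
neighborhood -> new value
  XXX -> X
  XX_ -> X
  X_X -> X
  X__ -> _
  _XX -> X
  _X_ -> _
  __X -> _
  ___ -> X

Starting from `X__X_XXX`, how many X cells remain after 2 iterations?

X___XXXX
X_X_XXXX
count of X: 6

6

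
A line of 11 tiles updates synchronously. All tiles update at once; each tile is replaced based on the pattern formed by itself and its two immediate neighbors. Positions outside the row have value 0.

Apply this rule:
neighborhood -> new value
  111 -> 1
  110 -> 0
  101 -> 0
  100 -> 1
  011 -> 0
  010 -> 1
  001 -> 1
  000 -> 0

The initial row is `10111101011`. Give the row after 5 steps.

step 1: 10011001000
step 2: 11100111100
step 3: 01011011010
step 4: 11000000011
step 5: 00100000100

00100000100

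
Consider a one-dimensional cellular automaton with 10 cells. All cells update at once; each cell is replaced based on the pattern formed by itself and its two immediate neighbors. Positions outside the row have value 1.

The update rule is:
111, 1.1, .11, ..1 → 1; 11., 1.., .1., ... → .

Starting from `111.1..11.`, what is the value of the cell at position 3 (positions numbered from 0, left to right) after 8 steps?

step 1: 11.1..11.1
step 2: 1.1..11.11
step 3: .1..11.111
step 4: 1..11.1111
step 5: ..11.11111
step 6: .11.111111
step 7: 11.1111111
step 8: 1.11111111
position 3 holds 1

1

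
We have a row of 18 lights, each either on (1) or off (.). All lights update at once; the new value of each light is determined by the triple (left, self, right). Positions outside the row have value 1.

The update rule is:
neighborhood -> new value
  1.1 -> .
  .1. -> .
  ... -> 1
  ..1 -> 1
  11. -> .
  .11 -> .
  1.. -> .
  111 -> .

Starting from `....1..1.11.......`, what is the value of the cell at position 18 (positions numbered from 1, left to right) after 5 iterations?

1

.111..1.....111111
.....1..1111......
.1111..1.....11111
......1..1111.....
.11111..1.....1111
position 18 holds 1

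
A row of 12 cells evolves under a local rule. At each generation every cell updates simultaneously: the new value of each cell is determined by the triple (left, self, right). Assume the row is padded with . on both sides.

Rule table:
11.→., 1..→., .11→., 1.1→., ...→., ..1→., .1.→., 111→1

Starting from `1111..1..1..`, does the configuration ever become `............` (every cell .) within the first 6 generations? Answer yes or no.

generation 1: .11.........
generation 2: ............
all cells are . at generation 2

yes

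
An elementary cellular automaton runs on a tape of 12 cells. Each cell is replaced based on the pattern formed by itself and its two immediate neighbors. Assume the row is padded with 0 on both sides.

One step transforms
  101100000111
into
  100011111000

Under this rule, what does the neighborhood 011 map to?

0

At position 2 the neighborhood is 011; the next row has 0 there.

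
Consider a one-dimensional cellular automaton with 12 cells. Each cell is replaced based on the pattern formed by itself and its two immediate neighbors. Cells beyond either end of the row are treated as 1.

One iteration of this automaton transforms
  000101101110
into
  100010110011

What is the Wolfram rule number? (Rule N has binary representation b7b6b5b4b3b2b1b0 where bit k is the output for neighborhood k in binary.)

position 9: 111 → 0  (bit 7 = 0)
position 6: 110 → 1  (bit 6 = 1)
position 4: 101 → 1  (bit 5 = 1)
position 0: 100 → 1  (bit 4 = 1)
position 5: 011 → 0  (bit 3 = 0)
position 3: 010 → 0  (bit 2 = 0)
position 2: 001 → 0  (bit 1 = 0)
position 1: 000 → 0  (bit 0 = 0)
bits b7..b0 = 01110000 = 112

112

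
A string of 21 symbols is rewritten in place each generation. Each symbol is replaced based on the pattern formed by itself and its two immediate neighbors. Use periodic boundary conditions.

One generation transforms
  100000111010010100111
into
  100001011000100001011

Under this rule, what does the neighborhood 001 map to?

1

At position 5 the neighborhood is 001; the next row has 1 there.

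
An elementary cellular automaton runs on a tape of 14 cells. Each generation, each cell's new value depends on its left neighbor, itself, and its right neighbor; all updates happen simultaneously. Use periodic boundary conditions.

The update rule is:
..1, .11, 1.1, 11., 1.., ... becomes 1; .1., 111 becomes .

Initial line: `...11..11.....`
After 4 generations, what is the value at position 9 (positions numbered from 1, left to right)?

.

11111111111111
..............
11111111111111  (repeats generation 1; period 2)
generation 4: ..............
position 9 holds .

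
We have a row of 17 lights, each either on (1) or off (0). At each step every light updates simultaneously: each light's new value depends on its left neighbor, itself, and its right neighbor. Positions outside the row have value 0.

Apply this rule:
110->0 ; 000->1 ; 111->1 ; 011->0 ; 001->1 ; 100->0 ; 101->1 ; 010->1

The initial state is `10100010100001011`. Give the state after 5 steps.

10101010111001101

11101111101111100
01010111010111001
11111010111010011
01110111010110100
10101010111001101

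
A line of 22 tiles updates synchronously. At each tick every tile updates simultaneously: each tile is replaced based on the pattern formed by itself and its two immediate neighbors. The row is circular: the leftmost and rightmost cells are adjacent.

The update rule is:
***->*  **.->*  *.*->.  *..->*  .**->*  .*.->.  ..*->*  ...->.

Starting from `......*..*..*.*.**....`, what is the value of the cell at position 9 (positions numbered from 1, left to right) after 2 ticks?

.....*.**.**....***...
....*..**.***..*****..
position 9 holds *

*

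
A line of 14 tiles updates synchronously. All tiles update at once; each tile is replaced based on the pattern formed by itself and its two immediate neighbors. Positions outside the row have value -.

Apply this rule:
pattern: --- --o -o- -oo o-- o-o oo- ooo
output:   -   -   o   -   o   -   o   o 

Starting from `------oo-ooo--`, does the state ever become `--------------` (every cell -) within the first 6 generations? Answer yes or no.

-------o--ooo-
-------oo--ooo
--------oo--oo
---------oo--o
----------oo-o
-----------o-o
generation 6 is -----------o-o, still not uniform -

no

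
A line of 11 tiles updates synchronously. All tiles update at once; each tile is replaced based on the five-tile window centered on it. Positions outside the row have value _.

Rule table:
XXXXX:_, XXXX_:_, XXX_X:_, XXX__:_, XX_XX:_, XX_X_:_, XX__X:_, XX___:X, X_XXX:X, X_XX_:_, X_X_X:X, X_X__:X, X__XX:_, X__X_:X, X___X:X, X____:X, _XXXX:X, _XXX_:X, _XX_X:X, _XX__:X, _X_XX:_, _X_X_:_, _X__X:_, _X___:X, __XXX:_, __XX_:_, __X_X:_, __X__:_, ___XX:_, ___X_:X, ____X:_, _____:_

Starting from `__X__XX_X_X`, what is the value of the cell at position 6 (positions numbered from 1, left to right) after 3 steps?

_X____X_X_X
X_XX_X__X_X
___X_X_X__X
position 6 holds X

X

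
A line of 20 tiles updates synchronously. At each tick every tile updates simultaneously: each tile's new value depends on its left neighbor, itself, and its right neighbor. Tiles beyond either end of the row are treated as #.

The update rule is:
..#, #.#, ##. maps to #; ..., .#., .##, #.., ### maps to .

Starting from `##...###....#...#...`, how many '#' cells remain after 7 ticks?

.#..#..#...#...#...#
#..#..#...#...#...#.
#.#..#...#...#...#.#
##..#...#...#...#.#.
.#.#...#...#...#.#.#
#.#...#...#...#.#.#.
##...#...#...#.#.#.#
count of #: 8

8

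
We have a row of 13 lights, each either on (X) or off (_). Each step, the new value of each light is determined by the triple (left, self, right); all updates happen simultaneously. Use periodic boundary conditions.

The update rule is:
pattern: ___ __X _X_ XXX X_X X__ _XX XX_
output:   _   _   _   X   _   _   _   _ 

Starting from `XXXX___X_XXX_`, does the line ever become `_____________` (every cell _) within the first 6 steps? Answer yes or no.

yes

_XX_______X__
_____________
all cells are _ at step 2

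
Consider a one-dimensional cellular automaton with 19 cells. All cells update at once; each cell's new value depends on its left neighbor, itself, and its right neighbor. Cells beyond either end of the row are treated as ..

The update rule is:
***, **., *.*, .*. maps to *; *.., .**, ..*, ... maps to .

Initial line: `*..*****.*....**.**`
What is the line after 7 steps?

*........*........*

*...******.....**.*
*....*****......***
*.....****.......**
*......***........*
*.......**........*
*........*........*
*........*........*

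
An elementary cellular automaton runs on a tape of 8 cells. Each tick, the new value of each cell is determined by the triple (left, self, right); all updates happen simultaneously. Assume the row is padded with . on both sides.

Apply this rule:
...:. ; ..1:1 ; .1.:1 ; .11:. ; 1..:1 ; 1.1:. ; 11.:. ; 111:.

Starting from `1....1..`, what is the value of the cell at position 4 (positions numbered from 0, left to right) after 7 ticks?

11..111.
..11...1
.1..1.11
11111...
.....1..
....111.
...1...1
position 4 holds .

.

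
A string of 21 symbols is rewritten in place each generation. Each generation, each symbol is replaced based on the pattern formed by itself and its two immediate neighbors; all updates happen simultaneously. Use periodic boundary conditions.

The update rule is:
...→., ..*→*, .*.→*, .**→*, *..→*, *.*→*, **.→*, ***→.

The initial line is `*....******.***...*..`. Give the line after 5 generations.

**..**....***.**.****
.******..**.******...
**....*******....**..
***..**.....**..*****
..******...******....

..******...******....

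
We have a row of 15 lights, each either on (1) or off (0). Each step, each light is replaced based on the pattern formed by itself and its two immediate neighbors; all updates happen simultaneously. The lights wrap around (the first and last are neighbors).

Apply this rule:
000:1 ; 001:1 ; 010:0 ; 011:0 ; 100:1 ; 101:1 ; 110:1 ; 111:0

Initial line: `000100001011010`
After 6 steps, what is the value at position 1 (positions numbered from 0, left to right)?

1

step 1: 111011110101101
step 2: 001100011010110
step 3: 110111101101011
step 4: 011000110110100
step 5: 101111011011011
step 6: 110001101101100
position 1 holds 1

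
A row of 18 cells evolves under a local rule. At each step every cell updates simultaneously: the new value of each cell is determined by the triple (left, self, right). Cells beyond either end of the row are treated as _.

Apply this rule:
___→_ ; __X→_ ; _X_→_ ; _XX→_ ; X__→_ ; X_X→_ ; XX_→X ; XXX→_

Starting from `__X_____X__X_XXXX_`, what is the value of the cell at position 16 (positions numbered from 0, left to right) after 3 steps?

_

________________X_
__________________
__________________
position 16 holds _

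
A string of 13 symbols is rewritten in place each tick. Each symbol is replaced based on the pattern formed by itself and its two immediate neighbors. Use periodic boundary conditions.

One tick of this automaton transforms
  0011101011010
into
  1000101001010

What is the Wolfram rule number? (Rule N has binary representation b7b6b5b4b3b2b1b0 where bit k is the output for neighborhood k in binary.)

position 3: 111 → 0  (bit 7 = 0)
position 4: 110 → 1  (bit 6 = 1)
position 5: 101 → 0  (bit 5 = 0)
position 12: 100 → 0  (bit 4 = 0)
position 2: 011 → 0  (bit 3 = 0)
position 6: 010 → 1  (bit 2 = 1)
position 1: 001 → 0  (bit 1 = 0)
position 0: 000 → 1  (bit 0 = 1)
bits b7..b0 = 01000101 = 69

69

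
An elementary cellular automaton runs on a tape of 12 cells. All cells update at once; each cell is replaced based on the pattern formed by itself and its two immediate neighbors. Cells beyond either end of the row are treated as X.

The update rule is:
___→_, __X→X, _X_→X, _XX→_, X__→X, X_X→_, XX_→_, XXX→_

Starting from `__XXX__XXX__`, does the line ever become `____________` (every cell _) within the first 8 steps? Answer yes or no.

XX___XX___XX
__X_X__X_X__
XXX_XXXX_XXX
____________
all cells are _ at step 4

yes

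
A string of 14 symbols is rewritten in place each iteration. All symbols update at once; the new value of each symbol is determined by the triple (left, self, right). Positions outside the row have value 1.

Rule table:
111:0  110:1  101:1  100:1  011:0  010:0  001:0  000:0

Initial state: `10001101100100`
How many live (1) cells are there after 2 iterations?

7

11000110110010
01100011011001
count of 1: 7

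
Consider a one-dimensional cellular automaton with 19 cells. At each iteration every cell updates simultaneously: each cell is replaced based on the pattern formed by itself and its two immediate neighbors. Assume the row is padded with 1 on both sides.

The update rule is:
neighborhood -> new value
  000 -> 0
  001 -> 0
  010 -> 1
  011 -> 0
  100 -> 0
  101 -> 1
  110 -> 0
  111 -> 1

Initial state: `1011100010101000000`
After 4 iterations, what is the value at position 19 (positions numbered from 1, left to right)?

0

0101000011111000000
1111000001110000000
1110000000100000000
1100000000100000000
position 19 holds 0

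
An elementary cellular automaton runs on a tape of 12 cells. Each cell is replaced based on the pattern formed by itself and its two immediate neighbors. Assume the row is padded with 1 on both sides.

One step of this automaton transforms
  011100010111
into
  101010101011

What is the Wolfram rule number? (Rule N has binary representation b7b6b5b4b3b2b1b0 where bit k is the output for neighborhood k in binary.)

178

position 2: 111 → 1  (bit 7 = 1)
position 3: 110 → 0  (bit 6 = 0)
position 0: 101 → 1  (bit 5 = 1)
position 4: 100 → 1  (bit 4 = 1)
position 1: 011 → 0  (bit 3 = 0)
position 7: 010 → 0  (bit 2 = 0)
position 6: 001 → 1  (bit 1 = 1)
position 5: 000 → 0  (bit 0 = 0)
bits b7..b0 = 10110010 = 178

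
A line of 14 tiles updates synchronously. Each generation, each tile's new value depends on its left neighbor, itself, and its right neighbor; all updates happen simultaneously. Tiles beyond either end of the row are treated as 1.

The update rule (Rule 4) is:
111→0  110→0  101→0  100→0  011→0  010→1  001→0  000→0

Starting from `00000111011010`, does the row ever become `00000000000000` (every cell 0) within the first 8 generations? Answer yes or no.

00000000000010
00000000000010  (fixed point — unchanged through generation 8)
generation 8 is 00000000000010, still not uniform 0

no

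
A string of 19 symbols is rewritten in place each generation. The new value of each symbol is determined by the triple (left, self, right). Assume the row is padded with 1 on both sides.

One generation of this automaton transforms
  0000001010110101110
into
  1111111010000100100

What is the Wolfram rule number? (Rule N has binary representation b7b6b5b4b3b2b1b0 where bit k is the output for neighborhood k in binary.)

position 16: 111 → 1  (bit 7 = 1)
position 11: 110 → 0  (bit 6 = 0)
position 7: 101 → 0  (bit 5 = 0)
position 0: 100 → 1  (bit 4 = 1)
position 10: 011 → 0  (bit 3 = 0)
position 6: 010 → 1  (bit 2 = 1)
position 5: 001 → 1  (bit 1 = 1)
position 1: 000 → 1  (bit 0 = 1)
bits b7..b0 = 10010111 = 151

151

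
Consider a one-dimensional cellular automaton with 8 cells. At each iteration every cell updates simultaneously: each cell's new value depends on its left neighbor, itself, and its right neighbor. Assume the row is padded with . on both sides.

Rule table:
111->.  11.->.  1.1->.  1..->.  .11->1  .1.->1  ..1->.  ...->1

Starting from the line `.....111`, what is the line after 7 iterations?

1.1..1.1

iteration 1: 1111.1..
iteration 2: 1....1.1
iteration 3: 1.11.1.1
iteration 4: 1.1..1.1
iteration 5: 1.1..1.1  (fixed point — unchanged through iteration 7)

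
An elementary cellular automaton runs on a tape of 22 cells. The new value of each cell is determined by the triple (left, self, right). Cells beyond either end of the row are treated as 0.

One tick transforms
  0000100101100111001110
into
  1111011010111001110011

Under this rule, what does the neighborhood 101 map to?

1

At position 8 the neighborhood is 101; the next row has 1 there.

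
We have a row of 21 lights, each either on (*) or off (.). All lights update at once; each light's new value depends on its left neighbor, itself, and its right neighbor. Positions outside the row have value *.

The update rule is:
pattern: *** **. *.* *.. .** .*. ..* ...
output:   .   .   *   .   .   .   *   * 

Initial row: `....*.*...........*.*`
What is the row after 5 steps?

*..**..*..********.*.

.***.*..**********.*.
*...*..*..........*.*
..**..*..*********.*.
.*...*..*.........*.*
*..**..*..********.*.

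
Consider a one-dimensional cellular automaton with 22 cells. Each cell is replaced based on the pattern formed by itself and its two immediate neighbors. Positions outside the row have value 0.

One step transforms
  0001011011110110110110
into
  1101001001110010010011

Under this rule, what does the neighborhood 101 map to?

0

At position 4 the neighborhood is 101; the next row has 0 there.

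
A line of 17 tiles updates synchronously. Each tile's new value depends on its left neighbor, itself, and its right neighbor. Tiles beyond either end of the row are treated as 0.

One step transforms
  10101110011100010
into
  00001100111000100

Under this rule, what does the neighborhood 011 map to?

1

At position 4 the neighborhood is 011; the next row has 1 there.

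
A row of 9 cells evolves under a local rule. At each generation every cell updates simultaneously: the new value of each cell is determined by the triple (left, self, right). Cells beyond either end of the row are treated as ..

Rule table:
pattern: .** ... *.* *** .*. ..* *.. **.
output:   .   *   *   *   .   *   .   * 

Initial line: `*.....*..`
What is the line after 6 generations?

*.*.**.*.

..****..*
**.***.*.
.**.***..
*.**.**.*
.*.**.**.
*.*.**.*.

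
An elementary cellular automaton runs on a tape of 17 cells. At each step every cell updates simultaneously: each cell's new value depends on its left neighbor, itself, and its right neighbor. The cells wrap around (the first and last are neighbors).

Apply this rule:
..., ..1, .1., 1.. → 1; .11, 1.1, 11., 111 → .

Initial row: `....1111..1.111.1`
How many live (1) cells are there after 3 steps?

8

step 1: 1111....111.....1
step 2: ....1111...11111.
step 3: 1111....111.....1
count of 1: 8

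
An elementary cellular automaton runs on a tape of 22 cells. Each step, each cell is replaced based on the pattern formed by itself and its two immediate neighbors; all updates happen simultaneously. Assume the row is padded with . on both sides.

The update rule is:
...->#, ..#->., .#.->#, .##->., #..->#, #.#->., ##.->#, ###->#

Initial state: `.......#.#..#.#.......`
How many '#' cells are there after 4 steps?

step 1: ######.#.##.#.########
step 2: .#####.#..#.#..#######
step 3: ..####.##.#.##..######
step 4: #..###..#.#..##..#####
count of #: 13

13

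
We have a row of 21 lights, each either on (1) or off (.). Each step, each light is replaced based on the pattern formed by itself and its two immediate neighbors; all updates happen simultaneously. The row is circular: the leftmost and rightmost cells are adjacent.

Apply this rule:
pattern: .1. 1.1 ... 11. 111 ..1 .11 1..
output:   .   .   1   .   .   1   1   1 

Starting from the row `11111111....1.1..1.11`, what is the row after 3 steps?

.........1111....1..1

........1111...11..1.
111111111...1111.11.1
.........1111....1..1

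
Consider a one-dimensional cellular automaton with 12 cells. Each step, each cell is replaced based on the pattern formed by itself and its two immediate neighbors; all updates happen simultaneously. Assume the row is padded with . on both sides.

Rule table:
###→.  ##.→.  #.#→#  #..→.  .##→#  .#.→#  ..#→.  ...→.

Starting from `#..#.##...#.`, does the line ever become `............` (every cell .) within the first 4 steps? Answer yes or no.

#..###....#.
#..#......#.
#..#......#.  (fixed point — unchanged through step 4)
step 4 is #..#......#., still not uniform .

no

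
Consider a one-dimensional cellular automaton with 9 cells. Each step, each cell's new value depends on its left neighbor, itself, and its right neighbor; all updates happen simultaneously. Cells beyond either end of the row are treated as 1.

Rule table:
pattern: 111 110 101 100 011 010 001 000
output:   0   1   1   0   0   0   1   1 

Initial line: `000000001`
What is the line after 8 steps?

010101011

011111110
100000011
101111100
110000101
010111010
101001101
110010110
010101011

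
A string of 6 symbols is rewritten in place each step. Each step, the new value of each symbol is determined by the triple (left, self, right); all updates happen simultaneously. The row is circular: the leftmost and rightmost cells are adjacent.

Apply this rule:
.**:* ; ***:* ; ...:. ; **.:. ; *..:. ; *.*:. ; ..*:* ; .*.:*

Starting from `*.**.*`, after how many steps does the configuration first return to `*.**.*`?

6

..*..*
.**.**
.*..*.
**.**.
*..*..
*.**.*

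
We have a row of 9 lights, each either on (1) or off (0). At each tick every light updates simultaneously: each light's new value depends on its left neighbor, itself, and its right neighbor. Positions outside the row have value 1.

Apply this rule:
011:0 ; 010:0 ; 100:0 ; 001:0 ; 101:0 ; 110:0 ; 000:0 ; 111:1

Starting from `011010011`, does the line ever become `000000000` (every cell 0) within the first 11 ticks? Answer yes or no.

yes

tick 1: 000000001
tick 2: 000000000
all cells are 0 at tick 2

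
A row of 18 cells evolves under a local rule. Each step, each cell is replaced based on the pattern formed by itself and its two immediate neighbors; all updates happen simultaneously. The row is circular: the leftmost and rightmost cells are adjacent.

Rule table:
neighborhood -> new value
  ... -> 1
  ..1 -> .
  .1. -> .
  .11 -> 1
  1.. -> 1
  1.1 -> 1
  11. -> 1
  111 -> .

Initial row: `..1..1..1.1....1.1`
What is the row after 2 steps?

.1..1..1..11.11..1

1..1..1..1.111..1.
.1..1..1..11.11..1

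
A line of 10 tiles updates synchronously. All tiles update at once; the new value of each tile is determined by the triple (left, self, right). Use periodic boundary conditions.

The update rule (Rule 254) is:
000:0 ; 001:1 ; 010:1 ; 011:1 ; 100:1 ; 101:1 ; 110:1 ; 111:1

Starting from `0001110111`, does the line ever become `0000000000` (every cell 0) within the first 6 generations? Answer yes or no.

1011111111
1111111111
1111111111  (fixed point — unchanged through generation 6)
generation 6 is 1111111111, still not uniform 0

no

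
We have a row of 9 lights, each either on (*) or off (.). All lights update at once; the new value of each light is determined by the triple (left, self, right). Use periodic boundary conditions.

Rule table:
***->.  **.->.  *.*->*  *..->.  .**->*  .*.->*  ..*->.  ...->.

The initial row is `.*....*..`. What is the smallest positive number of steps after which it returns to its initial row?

.*....*..

1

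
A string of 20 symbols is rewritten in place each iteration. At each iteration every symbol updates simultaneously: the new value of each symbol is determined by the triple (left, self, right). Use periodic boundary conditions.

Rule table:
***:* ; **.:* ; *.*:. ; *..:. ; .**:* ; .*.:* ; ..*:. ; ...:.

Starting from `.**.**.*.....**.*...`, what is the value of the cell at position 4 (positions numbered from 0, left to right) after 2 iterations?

*

.**.**.*.....**.*...  (fixed point — unchanged through iteration 2)
position 4 holds *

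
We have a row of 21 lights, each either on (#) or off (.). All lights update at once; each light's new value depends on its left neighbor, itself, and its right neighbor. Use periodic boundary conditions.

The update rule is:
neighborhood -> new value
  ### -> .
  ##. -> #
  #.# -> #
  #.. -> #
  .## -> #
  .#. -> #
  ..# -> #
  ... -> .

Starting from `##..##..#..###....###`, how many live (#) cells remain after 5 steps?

.###########.##..##..
##.........#########.
###.......##.......##
..##.....####.....##.
.####...##..##...####
count of #: 12

12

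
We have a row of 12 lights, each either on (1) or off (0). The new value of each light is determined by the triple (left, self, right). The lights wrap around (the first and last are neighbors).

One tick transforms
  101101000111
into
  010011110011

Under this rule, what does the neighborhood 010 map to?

At position 5 the neighborhood is 010; the next row has 1 there.

1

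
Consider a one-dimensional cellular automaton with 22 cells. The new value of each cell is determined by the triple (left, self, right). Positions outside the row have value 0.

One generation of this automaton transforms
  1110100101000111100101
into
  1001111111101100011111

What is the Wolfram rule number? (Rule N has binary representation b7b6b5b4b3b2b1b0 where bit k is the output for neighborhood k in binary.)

position 1: 111 → 0  (bit 7 = 0)
position 2: 110 → 0  (bit 6 = 0)
position 3: 101 → 1  (bit 5 = 1)
position 5: 100 → 1  (bit 4 = 1)
position 0: 011 → 1  (bit 3 = 1)
position 4: 010 → 1  (bit 2 = 1)
position 6: 001 → 1  (bit 1 = 1)
position 11: 000 → 0  (bit 0 = 0)
bits b7..b0 = 00111110 = 62

62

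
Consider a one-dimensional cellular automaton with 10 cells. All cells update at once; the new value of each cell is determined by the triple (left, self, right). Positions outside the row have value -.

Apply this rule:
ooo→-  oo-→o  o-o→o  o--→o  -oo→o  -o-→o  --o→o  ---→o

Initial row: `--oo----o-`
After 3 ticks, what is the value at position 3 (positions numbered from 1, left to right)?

o

oooooooooo
o--------o
oooooooooo
position 3 holds o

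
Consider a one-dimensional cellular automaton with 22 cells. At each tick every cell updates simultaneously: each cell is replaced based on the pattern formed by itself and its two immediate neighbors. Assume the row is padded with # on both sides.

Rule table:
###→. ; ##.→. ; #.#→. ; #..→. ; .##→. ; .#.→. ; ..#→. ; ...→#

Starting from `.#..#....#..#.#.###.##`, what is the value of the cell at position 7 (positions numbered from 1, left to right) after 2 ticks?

......##..............
.####....############.
position 7 holds .

.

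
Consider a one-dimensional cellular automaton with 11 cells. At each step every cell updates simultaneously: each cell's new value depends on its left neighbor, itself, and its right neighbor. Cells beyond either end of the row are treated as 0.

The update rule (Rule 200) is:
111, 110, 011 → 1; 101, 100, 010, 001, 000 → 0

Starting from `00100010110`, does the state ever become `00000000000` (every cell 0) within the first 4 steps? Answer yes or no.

no

00000000110
00000000110  (fixed point — unchanged through step 4)
step 4 is 00000000110, still not uniform 0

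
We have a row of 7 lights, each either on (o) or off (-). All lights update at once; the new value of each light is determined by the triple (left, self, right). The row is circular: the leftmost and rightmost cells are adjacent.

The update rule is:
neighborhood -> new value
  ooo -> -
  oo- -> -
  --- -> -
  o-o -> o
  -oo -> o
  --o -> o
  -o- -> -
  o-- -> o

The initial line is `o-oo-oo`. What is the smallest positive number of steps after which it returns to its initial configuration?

-oo-oo-
oo-oo-o
--oo-oo
ooo-oo-
o--oo-o
-ooo-oo
oo--oo-
o-ooo-o
-oo--oo
oo-ooo-
o-oo--o
-oo-ooo
oo-oo--
o-oo-oo

14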